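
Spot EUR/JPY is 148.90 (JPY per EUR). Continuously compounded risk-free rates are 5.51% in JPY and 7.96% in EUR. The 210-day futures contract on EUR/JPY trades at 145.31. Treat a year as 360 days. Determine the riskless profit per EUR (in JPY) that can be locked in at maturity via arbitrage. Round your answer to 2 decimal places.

1.48 per EUR (in JPY)

Fair futures: F* = S·e^(carry·T), with carry = (r_JPY − r_EUR) = 0.0551 − 0.0796 = -0.0245
F* = 148.90 · e^(-0.0245 × 210/360) = 148.90 · e^-0.014292 = 148.90 × 0.985810 = 146.7871
Market 145.31 < fair 146.7871: forward underpriced → reverse cash-and-carry (short spot, go long the forward).
At maturity, profit = |F_mkt − F*| = |145.31 − 146.7871| = 1.48 per EUR (in JPY)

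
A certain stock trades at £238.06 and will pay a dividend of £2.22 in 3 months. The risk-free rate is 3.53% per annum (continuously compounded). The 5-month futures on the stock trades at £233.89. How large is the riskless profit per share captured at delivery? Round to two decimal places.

£5.46 per share

PV(dividends) I = 2.22·e^(−0.0353·3/12) = 2.2005
Fair futures F* = (S − I)·e^(rT) = (238.06 − 2.2005)·e^0.014708 = 235.8595 × 1.014817 = 239.3542
Market £233.89 < fair 239.3542: forward underpriced → reverse cash-and-carry (short the stock, invest proceeds at r, pay the dividends, go long the forward).
Profit at T = |F_mkt − F*| = |233.89 − 239.3542| = £5.46 per share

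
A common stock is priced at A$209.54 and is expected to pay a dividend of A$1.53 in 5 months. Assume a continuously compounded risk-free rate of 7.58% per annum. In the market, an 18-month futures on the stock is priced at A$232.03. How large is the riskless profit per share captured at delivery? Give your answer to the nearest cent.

A$1.08 per share

PV(dividends) I = 1.53·e^(−0.0758·5/12) = 1.4824
Fair futures F* = (S − I)·e^(rT) = (209.54 − 1.4824)·e^0.113700 = 208.0576 × 1.120416 = 233.1111
Market A$232.03 < fair 233.1111: forward underpriced → reverse cash-and-carry (short the stock, invest proceeds at r, pay the dividends, go long the forward).
Profit at T = |F_mkt − F*| = |232.03 − 233.1111| = A$1.08 per share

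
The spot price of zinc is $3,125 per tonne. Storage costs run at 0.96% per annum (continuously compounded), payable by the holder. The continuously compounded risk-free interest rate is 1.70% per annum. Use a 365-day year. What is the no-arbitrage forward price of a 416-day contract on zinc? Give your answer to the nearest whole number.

$3,221 per tonne

Net carry = r + u − y = 0.0170 + 0.0096 − 0.0000 = 0.0266
F = S·e^((r+u−y)T) = 3125 · e^(0.0266 × 416/365) = 3125 · e^0.030317
= 3125 × 1.030781 = $3,221 per tonne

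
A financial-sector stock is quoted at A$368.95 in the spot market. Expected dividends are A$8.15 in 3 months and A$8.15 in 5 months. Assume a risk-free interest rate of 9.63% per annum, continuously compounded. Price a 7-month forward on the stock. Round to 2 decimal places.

PV(dividends) I = 8.15·e^(−0.0963·3/12) + 8.15·e^(−0.0963·5/12)
I = 7.9561 + 7.8295 = 15.7856
F = (S − I)·e^(rT) = (368.95 − 15.7856) · e^(0.0963·7/12)
= 353.1644 · e^0.056175 = 353.1644 × 1.057783 = A$373.57

A$373.57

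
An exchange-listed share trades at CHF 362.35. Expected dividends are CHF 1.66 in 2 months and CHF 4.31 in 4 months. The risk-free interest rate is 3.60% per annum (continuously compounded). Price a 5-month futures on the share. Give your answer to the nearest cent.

CHF 361.83

PV(dividends) I = 1.66·e^(−0.0360·2/12) + 4.31·e^(−0.0360·4/12)
I = 1.6501 + 4.2586 = 5.9087
F = (S − I)·e^(rT) = (362.35 − 5.9087) · e^(0.0360·5/12)
= 356.4413 · e^0.015000 = 356.4413 × 1.015113 = CHF 361.83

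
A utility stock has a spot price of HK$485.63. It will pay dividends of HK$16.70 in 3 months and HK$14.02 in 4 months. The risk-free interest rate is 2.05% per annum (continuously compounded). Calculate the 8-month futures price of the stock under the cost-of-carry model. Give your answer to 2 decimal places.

HK$461.35

PV(dividends) I = 16.70·e^(−0.0205·3/12) + 14.02·e^(−0.0205·4/12)
I = 16.6146 + 13.9245 = 30.5391
F = (S − I)·e^(rT) = (485.63 − 30.5391) · e^(0.0205·8/12)
= 455.0909 · e^0.013667 = 455.0909 × 1.013761 = HK$461.35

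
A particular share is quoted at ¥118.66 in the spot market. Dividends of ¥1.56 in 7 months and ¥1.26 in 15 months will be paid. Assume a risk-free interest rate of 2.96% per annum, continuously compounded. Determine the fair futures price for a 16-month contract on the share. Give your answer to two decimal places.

¥120.58

PV(dividends) I = 1.56·e^(−0.0296·7/12) + 1.26·e^(−0.0296·15/12)
I = 1.5333 + 1.2142 = 2.7475
F = (S − I)·e^(rT) = (118.66 − 2.7475) · e^(0.0296·16/12)
= 115.9125 · e^0.039467 = 115.9125 × 1.040256 = ¥120.58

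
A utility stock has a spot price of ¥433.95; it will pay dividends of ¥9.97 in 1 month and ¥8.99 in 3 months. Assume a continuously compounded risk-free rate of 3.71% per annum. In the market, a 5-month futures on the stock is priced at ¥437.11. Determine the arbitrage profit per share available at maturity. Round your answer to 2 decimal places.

PV(dividends) I = 9.97·e^(−0.0371·1/12) + 8.99·e^(−0.0371·3/12) = 18.8462
Fair futures F* = (S − I)·e^(rT) = (433.95 − 18.8462)·e^0.015458 = 415.1038 × 1.015578 = 421.5703
Market ¥437.11 > fair 421.5703: forward overpriced → cash-and-carry (borrow at r, buy the stock and collect the dividends, short the forward).
Profit at T = |F_mkt − F*| = |437.11 − 421.5703| = ¥15.54 per share

¥15.54 per share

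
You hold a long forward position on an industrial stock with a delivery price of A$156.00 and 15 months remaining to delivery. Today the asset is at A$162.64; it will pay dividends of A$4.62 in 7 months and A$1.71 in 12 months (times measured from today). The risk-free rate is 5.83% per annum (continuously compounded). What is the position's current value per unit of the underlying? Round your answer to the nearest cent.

A$11.53

PV(remaining dividends) I = 4.62·e^(−0.0583·7/12) + 1.71·e^(−0.0583·12/12) = 6.0787
Current forward F = (S − I)·e^(rT) = (162.64 − 6.0787)·e^(0.0583·15/12) = 156.5613 × 1.075596 = 168.3967
Value (long) = (F − K)·e^(−rT) = (168.3967 − 156.00) × 0.929717 = 11.5254
Value = A$11.53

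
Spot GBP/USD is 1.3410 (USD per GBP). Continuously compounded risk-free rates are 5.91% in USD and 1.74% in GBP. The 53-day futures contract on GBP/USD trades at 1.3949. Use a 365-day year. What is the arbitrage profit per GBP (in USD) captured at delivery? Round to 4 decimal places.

0.0458 per GBP (in USD)

Fair futures: F* = S·e^(carry·T), with carry = (r_USD − r_GBP) = 0.0591 − 0.0174 = 0.0417
F* = 1.3410 · e^(0.0417 × 53/365) = 1.3410 · e^0.006055 = 1.3410 × 1.006073 = 1.3491
Market 1.3949 > fair 1.3491: forward overpriced → cash-and-carry (buy spot, short the forward).
At maturity, profit = |F_mkt − F*| = |1.3949 − 1.3491| = 0.0458 per GBP (in USD)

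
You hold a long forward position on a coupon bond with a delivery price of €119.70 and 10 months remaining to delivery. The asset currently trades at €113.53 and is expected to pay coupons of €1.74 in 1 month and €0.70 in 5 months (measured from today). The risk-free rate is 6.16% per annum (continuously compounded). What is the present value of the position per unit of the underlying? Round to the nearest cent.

PV(remaining coupons) I = 1.74·e^(−0.0616·1/12) + 0.70·e^(−0.0616·5/12) = 2.4134
Current forward F = (S − I)·e^(rT) = (113.53 − 2.4134)·e^(0.0616·10/12) = 111.1166 × 1.052674 = 116.9696
Value (long) = (F − K)·e^(−rT) = (116.9696 − 119.70) × 0.949962 = -2.5938
Value = -€2.59

-€2.59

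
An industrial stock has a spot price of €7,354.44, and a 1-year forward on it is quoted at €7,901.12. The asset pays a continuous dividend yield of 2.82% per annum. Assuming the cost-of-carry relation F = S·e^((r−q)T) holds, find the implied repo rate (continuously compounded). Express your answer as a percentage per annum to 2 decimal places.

9.99%

From F = S·e^((r−q)T): (r − q) = ln(F/S)/T
ln(7901.12/7354.44) = ln(1.074333) = 0.071700
(r − q) = 0.071700 / (1) = 0.071700
r = ln(F/S)/T + q = 0.071700 + 0.0282 = 0.099900
r = 9.99%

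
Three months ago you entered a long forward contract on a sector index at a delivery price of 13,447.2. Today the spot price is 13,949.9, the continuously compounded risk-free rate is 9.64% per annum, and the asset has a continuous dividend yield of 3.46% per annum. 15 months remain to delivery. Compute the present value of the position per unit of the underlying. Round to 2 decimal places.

Current fair forward for the remaining 15 months: F = S·e^((r − q)·T), (r − q) = 0.0964 − 0.0346 = 0.0618
F = 13949.9 · e^(0.0618 × 15/12) = 13949.9 × 1.08031212 = 15070.2460
Value of long forward = (F − K)·e^(−rT) = (15070.2460 − 13447.2) · e^(−0.0964·15/12)
= 1623.0460 × 0.88647709 = 1438.79

1438.79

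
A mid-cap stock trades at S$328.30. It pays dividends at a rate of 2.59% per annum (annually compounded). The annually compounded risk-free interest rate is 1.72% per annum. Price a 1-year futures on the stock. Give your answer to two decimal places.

F = S · (1+r)^T / (1+q)^T
= 328.30 × 1.017200 / 1.025900 = 328.30 × 0.991520
F = S$325.52

S$325.52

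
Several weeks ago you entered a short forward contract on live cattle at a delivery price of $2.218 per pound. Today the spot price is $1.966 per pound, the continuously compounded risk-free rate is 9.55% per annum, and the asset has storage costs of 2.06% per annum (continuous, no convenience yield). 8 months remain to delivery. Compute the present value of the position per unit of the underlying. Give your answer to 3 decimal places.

Current fair forward for the remaining 8 months: F = S·e^((r + u)·T), (r + u) = 0.0955 + 0.0206 = 0.1161
F = 1.966 · e^(0.1161 × 8/12) = 1.966 × 1.080474 = 2.1242
Value of long forward = (F − K)·e^(−rT) = (2.1242 − 2.218) · e^(−0.0955·8/12)
= -0.0938 × 0.938318 = -0.088
Short position value = −(long value) = $0.088

$0.088 per pound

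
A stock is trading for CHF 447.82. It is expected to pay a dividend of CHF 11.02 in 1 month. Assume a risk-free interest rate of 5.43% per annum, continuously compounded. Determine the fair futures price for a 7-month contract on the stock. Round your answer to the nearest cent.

CHF 450.91

PV(dividends) I = 11.02·e^(−0.0543·1/12)
I = 10.9702
F = (S − I)·e^(rT) = (447.82 − 10.9702) · e^(0.0543·7/12)
= 436.8498 · e^0.031675 = 436.8498 × 1.032182 = CHF 450.91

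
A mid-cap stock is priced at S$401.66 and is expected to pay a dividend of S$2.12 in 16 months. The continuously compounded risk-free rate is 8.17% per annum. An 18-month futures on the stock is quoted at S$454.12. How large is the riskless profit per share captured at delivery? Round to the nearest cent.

PV(dividends) I = 2.12·e^(−0.0817·16/12) = 1.9012
Fair futures F* = (S − I)·e^(rT) = (401.66 − 1.9012)·e^0.122550 = 399.7588 × 1.130376 = 451.8778
Market S$454.12 > fair 451.8778: forward overpriced → cash-and-carry (borrow at r, buy the stock and collect the dividends, short the forward).
Profit at T = |F_mkt − F*| = |454.12 − 451.8778| = S$2.24 per share

S$2.24 per share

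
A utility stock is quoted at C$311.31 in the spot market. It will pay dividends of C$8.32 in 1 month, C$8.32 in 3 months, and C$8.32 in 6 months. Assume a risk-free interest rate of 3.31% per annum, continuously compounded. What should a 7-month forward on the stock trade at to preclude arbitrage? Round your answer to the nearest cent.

PV(dividends) I = 8.32·e^(−0.0331·1/12) + 8.32·e^(−0.0331·3/12) + 8.32·e^(−0.0331·6/12)
I = 8.2971 + 8.2514 + 8.1834 = 24.7319
F = (S − I)·e^(rT) = (311.31 − 24.7319) · e^(0.0331·7/12)
= 286.5781 · e^0.019308 = 286.5781 × 1.019496 = C$292.17

C$292.17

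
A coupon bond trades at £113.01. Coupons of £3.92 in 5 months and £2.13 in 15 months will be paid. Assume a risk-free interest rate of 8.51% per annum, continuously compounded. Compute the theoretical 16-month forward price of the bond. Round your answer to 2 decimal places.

PV(coupons) I = 3.92·e^(−0.0851·5/12) + 2.13·e^(−0.0851·15/12)
I = 3.7834 + 1.9151 = 5.6985
F = (S − I)·e^(rT) = (113.01 − 5.6985) · e^(0.0851·16/12)
= 107.3115 · e^0.113467 = 107.3115 × 1.120155 = £120.21

£120.21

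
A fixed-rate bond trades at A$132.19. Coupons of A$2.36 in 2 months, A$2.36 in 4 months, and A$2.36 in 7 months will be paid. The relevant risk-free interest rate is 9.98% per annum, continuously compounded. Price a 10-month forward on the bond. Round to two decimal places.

A$136.23

PV(coupons) I = 2.36·e^(−0.0998·2/12) + 2.36·e^(−0.0998·4/12) + 2.36·e^(−0.0998·7/12)
I = 2.3211 + 2.2828 + 2.2265 = 6.8304
F = (S − I)·e^(rT) = (132.19 − 6.8304) · e^(0.0998·10/12)
= 125.3596 · e^0.083167 = 125.3596 × 1.086723 = A$136.23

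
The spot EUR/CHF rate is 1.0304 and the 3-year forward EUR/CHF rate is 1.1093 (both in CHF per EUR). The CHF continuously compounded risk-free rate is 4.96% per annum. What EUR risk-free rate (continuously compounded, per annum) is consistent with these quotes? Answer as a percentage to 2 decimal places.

F = S·e^((r_CHF − r_EUR)T) ⇒ r_EUR = r_CHF − ln(F/S)/T
ln(1.1093/1.0304) = 0.073782; /(3) = 0.024594
r_EUR = 0.0496 − 0.024594 = 0.025006
r_EUR = 2.50%

2.50%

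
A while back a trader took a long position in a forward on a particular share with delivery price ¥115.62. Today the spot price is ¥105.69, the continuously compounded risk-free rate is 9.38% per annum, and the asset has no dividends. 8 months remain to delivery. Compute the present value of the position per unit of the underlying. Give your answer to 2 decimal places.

-¥2.92

Current fair forward for the remaining 8 months: F = S·e^(r·T), r = 0.0938
F = 105.69 · e^(0.0938 × 8/12) = 105.69 × 1.064530 = 112.5102
Value of long forward = (F − K)·e^(−rT) = (112.5102 − 115.62) · e^(−0.0938·8/12)
= -3.1098 × 0.939382 = -2.92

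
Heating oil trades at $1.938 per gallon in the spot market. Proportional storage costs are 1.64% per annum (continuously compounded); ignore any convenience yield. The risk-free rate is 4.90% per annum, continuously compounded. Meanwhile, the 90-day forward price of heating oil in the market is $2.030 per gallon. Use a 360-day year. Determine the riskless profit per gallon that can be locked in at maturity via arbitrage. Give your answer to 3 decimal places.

$0.060 per gallon

Fair forward: F* = S·e^(carry·T), with carry = (r + u) = 0.0490 + 0.0164 = 0.0654
F* = 1.938 · e^(0.0654 × 90/360) = 1.938 · e^0.016350 = 1.938 × 1.016484 = $1.9699
Market $2.030 > fair $1.9699: forward overpriced → cash-and-carry (buy spot, short the forward).
At maturity, profit = |F_mkt − F*| = |2.030 − 1.9699| = $0.060 per gallon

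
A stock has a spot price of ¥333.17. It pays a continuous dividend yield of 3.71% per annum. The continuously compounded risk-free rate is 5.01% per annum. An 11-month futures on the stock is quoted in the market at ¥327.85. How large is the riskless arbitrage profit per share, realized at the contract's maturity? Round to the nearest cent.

¥9.31 per share

Fair futures: F* = S·e^(carry·T), with carry = (r − q) = 0.0501 − 0.0371 = 0.0130
F* = 333.17 · e^(0.0130 × 11/12) = 333.17 · e^0.011917 = 333.17 × 1.011988 = ¥337.1640
Market ¥327.85 < fair ¥337.1640: forward underpriced → reverse cash-and-carry (short spot, go long the forward).
At maturity, profit = |F_mkt − F*| = |327.85 − 337.1640| = ¥9.31 per share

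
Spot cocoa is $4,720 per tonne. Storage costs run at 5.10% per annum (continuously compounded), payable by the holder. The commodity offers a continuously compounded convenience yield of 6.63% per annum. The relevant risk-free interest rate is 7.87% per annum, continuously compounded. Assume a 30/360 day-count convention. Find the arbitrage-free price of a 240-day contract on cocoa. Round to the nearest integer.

Net carry = r + u − y = 0.0787 + 0.0510 − 0.0663 = 0.0634
F = S·e^((r+u−y)T) = 4720 · e^(0.0634 × 240/360) = 4720 · e^0.042267
= 4720 × 1.043173 = $4,924 per tonne

$4,924 per tonne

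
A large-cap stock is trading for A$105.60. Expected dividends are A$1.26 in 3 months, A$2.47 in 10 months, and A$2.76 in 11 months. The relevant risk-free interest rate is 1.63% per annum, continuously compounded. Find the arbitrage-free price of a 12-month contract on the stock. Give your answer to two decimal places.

A$100.82

PV(dividends) I = 1.26·e^(−0.0163·3/12) + 2.47·e^(−0.0163·10/12) + 2.76·e^(−0.0163·11/12)
I = 1.2549 + 2.4367 + 2.7191 = 6.4107
F = (S − I)·e^(rT) = (105.60 − 6.4107) · e^(0.0163·12/12)
= 99.1893 · e^0.016300 = 99.1893 × 1.016434 = A$100.82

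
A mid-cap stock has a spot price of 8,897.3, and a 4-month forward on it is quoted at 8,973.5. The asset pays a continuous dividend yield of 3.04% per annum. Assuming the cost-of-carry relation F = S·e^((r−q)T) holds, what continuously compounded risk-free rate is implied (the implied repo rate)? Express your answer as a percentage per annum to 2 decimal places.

5.60%

From F = S·e^((r−q)T): (r − q) = ln(F/S)/T
ln(8973.5/8897.3) = ln(1.008564) = 0.008528
(r − q) = 0.008528 / (4/12) = 0.025584
r = ln(F/S)/T + q = 0.025584 + 0.0304 = 0.055984
r = 5.60%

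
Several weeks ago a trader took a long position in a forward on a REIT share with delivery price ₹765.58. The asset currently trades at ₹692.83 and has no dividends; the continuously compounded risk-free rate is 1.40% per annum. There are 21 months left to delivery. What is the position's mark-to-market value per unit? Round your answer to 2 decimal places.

Current fair forward for the remaining 21 months: F = S·e^(r·T), r = 0.0140
F = 692.83 · e^(0.0140 × 21/12) = 692.83 × 1.024803 = 710.0143
Value of long forward = (F − K)·e^(−rT) = (710.0143 − 765.58) · e^(−0.0140·21/12)
= -55.5657 × 0.975798 = -54.22

-₹54.22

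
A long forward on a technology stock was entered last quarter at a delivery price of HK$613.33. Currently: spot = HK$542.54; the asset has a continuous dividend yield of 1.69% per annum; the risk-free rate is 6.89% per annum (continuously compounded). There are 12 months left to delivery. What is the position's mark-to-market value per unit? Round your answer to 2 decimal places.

Current fair forward for the remaining 12 months: F = S·e^((r − q)·T), (r − q) = 0.0689 − 0.0169 = 0.0520
F = 542.54 · e^(0.0520 × 12/12) = 542.54 × 1.053376 = 571.4986
Value of long forward = (F − K)·e^(−rT) = (571.4986 − 613.33) · e^(−0.0689·12/12)
= -41.8314 × 0.933420 = -39.05

-HK$39.05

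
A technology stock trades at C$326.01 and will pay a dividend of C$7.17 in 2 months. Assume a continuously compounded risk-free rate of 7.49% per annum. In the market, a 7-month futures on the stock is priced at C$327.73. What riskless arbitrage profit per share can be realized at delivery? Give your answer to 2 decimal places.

PV(dividends) I = 7.17·e^(−0.0749·2/12) = 7.0811
Fair futures F* = (S − I)·e^(rT) = (326.01 − 7.0811)·e^0.043692 = 318.9289 × 1.044661 = 333.1726
Market C$327.73 < fair 333.1726: forward underpriced → reverse cash-and-carry (short the stock, invest proceeds at r, pay the dividends, go long the forward).
Profit at T = |F_mkt − F*| = |327.73 − 333.1726| = C$5.44 per share

C$5.44 per share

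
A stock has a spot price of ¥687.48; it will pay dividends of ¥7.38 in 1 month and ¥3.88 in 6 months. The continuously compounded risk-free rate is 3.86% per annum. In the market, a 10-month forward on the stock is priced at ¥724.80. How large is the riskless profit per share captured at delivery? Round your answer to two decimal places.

¥26.37 per share

PV(dividends) I = 7.38·e^(−0.0386·1/12) + 3.88·e^(−0.0386·6/12) = 11.1621
Fair forward F* = (S − I)·e^(rT) = (687.48 − 11.1621)·e^0.032167 = 676.3179 × 1.032690 = 698.4267
Market ¥724.80 > fair 698.4267: forward overpriced → cash-and-carry (borrow at r, buy the stock and collect the dividends, short the forward).
Profit at T = |F_mkt − F*| = |724.80 − 698.4267| = ¥26.37 per share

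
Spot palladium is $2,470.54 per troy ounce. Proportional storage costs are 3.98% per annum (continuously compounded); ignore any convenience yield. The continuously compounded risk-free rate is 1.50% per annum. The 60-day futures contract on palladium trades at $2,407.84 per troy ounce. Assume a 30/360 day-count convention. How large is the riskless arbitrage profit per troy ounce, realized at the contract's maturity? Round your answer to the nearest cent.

$85.37 per troy ounce

Fair futures: F* = S·e^(carry·T), with carry = (r + u) = 0.0150 + 0.0398 = 0.0548
F* = 2470.54 · e^(0.0548 × 60/360) = 2470.54 · e^0.00913333 = 2470.54 × 1.00917517 = $2493.2076
Market $2407.84 < fair $2493.2076: forward underpriced → reverse cash-and-carry (short spot, go long the forward).
At maturity, profit = |F_mkt − F*| = |2407.84 − 2493.2076| = $85.37 per troy ounce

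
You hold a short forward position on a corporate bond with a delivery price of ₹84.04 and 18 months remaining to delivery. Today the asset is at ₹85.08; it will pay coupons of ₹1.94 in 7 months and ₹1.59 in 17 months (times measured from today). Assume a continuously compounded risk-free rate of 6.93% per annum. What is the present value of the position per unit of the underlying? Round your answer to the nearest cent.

-₹6.03

PV(remaining coupons) I = 1.94·e^(−0.0693·7/12) + 1.59·e^(−0.0693·17/12) = 3.3045
Current forward F = (S − I)·e^(rT) = (85.08 − 3.3045)·e^(0.0693·18/12) = 81.7755 × 1.109545 = 90.7336
Value (long) = (F − K)·e^(−rT) = (90.7336 − 84.04) × 0.901270 = 6.0327
Short position value = −(long value) = -₹6.03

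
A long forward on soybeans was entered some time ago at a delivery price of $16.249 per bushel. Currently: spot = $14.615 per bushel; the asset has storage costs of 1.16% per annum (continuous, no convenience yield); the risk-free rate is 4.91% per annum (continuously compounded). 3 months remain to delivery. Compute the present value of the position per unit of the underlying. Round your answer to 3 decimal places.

-$1.393 per bushel

Current fair forward for the remaining 3 months: F = S·e^((r + u)·T), (r + u) = 0.0491 + 0.0116 = 0.0607
F = 14.615 · e^(0.0607 × 3/12) = 14.615 × 1.015291 = 14.8385
Value of long forward = (F − K)·e^(−rT) = (14.8385 − 16.249) · e^(−0.0491·3/12)
= -1.4105 × 0.987800 = -1.393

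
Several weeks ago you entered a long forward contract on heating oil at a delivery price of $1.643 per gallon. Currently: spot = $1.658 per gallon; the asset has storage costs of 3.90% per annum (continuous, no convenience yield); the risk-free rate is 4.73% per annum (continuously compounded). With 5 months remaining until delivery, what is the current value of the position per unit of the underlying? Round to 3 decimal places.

Current fair forward for the remaining 5 months: F = S·e^((r + u)·T), (r + u) = 0.0473 + 0.0390 = 0.0863
F = 1.658 · e^(0.0863 × 5/12) = 1.658 × 1.036613 = 1.7187
Value of long forward = (F − K)·e^(−rT) = (1.7187 − 1.643) · e^(−0.0473·5/12)
= 0.0757 × 0.980485 = 0.074

$0.074 per gallon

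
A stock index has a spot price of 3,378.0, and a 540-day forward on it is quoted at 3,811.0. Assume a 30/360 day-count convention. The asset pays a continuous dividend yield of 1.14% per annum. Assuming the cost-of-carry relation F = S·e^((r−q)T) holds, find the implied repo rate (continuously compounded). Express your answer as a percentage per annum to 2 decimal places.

From F = S·e^((r−q)T): (r − q) = ln(F/S)/T
ln(3811.0/3378.0) = ln(1.128182) = 0.120607
(r − q) = 0.120607 / (540/360) = 0.080405
r = ln(F/S)/T + q = 0.080405 + 0.0114 = 0.091805
r = 9.18%

9.18%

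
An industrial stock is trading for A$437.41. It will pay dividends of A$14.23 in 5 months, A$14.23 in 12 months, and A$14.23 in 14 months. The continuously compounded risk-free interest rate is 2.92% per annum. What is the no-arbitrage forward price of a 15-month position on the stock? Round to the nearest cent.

PV(dividends) I = 14.23·e^(−0.0292·5/12) + 14.23·e^(−0.0292·12/12) + 14.23·e^(−0.0292·14/12)
I = 14.0579 + 13.8205 + 13.7534 = 41.6318
F = (S − I)·e^(rT) = (437.41 − 41.6318) · e^(0.0292·15/12)
= 395.7782 · e^0.036500 = 395.7782 × 1.037174 = A$410.49

A$410.49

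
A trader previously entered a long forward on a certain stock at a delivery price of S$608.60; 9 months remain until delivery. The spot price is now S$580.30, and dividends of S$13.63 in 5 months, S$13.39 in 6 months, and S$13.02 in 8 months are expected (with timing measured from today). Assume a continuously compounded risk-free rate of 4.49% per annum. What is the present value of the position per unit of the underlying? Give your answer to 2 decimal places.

-S$47.25

PV(remaining dividends) I = 13.63·e^(−0.0449·5/12) + 13.39·e^(−0.0449·6/12) + 13.02·e^(−0.0449·8/12) = 39.1062
Current forward F = (S − I)·e^(rT) = (580.30 − 39.1062)·e^(0.0449·9/12) = 541.1938 × 1.034248 = 559.7286
Value (long) = (F − K)·e^(−rT) = (559.7286 − 608.60) × 0.966886 = -47.2531
Value = -S$47.25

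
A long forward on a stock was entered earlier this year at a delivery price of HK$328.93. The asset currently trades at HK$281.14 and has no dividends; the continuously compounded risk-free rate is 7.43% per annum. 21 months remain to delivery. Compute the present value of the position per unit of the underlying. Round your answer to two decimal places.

Current fair forward for the remaining 21 months: F = S·e^(r·T), r = 0.0743
F = 281.14 · e^(0.0743 × 21/12) = 281.14 × 1.138857 = 320.1783
Value of long forward = (F − K)·e^(−rT) = (320.1783 − 328.93) · e^(−0.0743·21/12)
= -8.7517 × 0.878073 = -7.68

-HK$7.68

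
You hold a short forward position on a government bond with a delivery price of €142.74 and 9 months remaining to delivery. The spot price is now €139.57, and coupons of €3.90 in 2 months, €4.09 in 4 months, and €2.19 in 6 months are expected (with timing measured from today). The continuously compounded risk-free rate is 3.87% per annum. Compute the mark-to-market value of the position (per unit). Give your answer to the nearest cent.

€9.15

PV(remaining coupons) I = 3.90·e^(−0.0387·2/12) + 4.09·e^(−0.0387·4/12) + 2.19·e^(−0.0387·6/12) = 10.0605
Current forward F = (S − I)·e^(rT) = (139.57 − 10.0605)·e^(0.0387·9/12) = 129.5095 × 1.029450 = 133.3236
Value (long) = (F − K)·e^(−rT) = (133.3236 − 142.74) × 0.971392 = -9.1470
Short position value = −(long value) = €9.15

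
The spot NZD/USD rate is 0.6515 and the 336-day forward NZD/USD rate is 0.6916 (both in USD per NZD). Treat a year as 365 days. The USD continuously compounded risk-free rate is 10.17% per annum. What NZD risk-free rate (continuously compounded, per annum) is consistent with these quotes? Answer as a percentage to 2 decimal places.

F = S·e^((r_USD − r_NZD)T) ⇒ r_NZD = r_USD − ln(F/S)/T
ln(0.6916/0.6515) = 0.059730; /(336/365) = 0.064885
r_NZD = 0.1017 − 0.064885 = 0.036815
r_NZD = 3.68%

3.68%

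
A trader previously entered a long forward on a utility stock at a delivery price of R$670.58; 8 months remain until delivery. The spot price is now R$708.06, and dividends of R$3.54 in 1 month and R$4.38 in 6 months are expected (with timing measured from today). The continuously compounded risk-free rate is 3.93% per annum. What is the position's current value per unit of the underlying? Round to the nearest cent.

PV(remaining dividends) I = 3.54·e^(−0.0393·1/12) + 4.38·e^(−0.0393·6/12) = 7.8232
Current forward F = (S − I)·e^(rT) = (708.06 − 7.8232)·e^(0.0393·8/12) = 700.2368 × 1.026546 = 718.8253
Value (long) = (F − K)·e^(−rT) = (718.8253 − 670.58) × 0.974140 = 46.9977
Value = R$47.00

R$47.00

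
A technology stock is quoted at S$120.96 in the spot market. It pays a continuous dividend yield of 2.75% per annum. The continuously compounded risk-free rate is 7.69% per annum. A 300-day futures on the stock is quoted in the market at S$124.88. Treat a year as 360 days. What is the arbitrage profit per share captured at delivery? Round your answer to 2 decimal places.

Fair futures: F* = S·e^(carry·T), with carry = (r − q) = 0.0769 − 0.0275 = 0.0494
F* = 120.96 · e^(0.0494 × 300/360) = 120.96 · e^0.041167 = 120.96 × 1.042026 = S$126.0435
Market S$124.88 < fair S$126.0435: forward underpriced → reverse cash-and-carry (short spot, go long the forward).
At maturity, profit = |F_mkt − F*| = |124.88 − 126.0435| = S$1.16 per share

S$1.16 per share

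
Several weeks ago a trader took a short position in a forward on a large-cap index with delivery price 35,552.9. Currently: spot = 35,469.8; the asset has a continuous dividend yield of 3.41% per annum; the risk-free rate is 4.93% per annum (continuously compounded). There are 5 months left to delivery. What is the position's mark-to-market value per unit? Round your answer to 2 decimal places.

-139.36

Current fair forward for the remaining 5 months: F = S·e^((r − q)·T), (r − q) = 0.0493 − 0.0341 = 0.0152
F = 35469.8 · e^(0.0152 × 5/12) = 35469.8 × 1.00635343 = 35695.1549
Value of long forward = (F − K)·e^(−rT) = (35695.1549 − 35552.9) · e^(−0.0493·5/12)
= 142.2549 × 0.97966788 = 139.36
Short position value = −(long value) = -139.36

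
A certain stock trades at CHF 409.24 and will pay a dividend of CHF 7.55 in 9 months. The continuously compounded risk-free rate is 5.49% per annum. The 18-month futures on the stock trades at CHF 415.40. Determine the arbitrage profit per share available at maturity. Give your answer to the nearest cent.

CHF 21.10 per share

PV(dividends) I = 7.55·e^(−0.0549·9/12) = 7.2454
Fair futures F* = (S − I)·e^(rT) = (409.24 − 7.2454)·e^0.082350 = 401.9946 × 1.085836 = 436.5002
Market CHF 415.40 < fair 436.5002: forward underpriced → reverse cash-and-carry (short the stock, invest proceeds at r, pay the dividends, go long the forward).
Profit at T = |F_mkt − F*| = |415.40 − 436.5002| = CHF 21.10 per share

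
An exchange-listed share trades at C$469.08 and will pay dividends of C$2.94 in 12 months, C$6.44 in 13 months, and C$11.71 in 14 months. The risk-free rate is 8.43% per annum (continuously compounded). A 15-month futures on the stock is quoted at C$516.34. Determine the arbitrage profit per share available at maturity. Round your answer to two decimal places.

C$16.46 per share

PV(dividends) I = 2.94·e^(−0.0843·12/12) + 6.44·e^(−0.0843·13/12) + 11.71·e^(−0.0843·14/12) = 19.1934
Fair futures F* = (S − I)·e^(rT) = (469.08 − 19.1934)·e^0.105375 = 449.8866 × 1.111127 = 499.8811
Market C$516.34 > fair 499.8811: forward overpriced → cash-and-carry (borrow at r, buy the stock and collect the dividends, short the forward).
Profit at T = |F_mkt − F*| = |516.34 − 499.8811| = C$16.46 per share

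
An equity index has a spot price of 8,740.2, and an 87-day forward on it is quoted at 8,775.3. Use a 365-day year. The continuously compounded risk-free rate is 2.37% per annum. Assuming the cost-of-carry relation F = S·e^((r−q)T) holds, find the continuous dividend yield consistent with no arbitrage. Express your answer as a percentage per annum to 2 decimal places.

0.69%

From F = S·e^((r−q)T): (r − q) = ln(F/S)/T
ln(8775.3/8740.2) = ln(1.004016) = 0.004008
(r − q) = 0.004008 / (87/365) = 0.016815
q = r − ln(F/S)/T = 0.0237 − 0.016815 = 0.006885
q = 0.69%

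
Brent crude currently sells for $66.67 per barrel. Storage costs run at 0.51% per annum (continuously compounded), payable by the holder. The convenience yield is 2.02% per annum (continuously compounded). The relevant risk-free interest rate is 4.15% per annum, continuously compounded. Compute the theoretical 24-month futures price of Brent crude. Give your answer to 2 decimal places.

Net carry = r + u − y = 0.0415 + 0.0051 − 0.0202 = 0.0264
F = S·e^((r+u−y)T) = 66.67 · e^(0.0264 × 24/12) = 66.67 · e^0.052800
= 66.67 × 1.054219 = $70.28 per barrel

$70.28 per barrel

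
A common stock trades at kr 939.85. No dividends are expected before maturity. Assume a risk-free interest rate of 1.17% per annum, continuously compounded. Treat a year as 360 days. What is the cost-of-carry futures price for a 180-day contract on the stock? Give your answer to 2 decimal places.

F = S·e^(rT) = 939.85 · e^(0.0117 × 180/360)
= 939.85 · e^0.005850 = 939.85 × 1.005867
F = kr 945.36

kr 945.36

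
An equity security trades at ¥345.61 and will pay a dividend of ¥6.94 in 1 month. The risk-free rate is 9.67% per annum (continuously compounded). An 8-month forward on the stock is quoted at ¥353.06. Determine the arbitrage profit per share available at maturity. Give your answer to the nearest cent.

¥8.22 per share

PV(dividends) I = 6.94·e^(−0.0967·1/12) = 6.8843
Fair forward F* = (S − I)·e^(rT) = (345.61 − 6.8843)·e^0.064467 = 338.7257 × 1.066590 = 361.2814
Market ¥353.06 < fair 361.2814: forward underpriced → reverse cash-and-carry (short the stock, invest proceeds at r, pay the dividends, go long the forward).
Profit at T = |F_mkt − F*| = |353.06 − 361.2814| = ¥8.22 per share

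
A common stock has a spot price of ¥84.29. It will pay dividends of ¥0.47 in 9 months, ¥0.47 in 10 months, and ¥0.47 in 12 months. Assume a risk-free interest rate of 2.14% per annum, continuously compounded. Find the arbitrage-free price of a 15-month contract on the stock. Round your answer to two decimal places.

PV(dividends) I = 0.47·e^(−0.0214·9/12) + 0.47·e^(−0.0214·10/12) + 0.47·e^(−0.0214·12/12)
I = 0.4625 + 0.4617 + 0.4600 = 1.3842
F = (S − I)·e^(rT) = (84.29 − 1.3842) · e^(0.0214·15/12)
= 82.9058 · e^0.026750 = 82.9058 × 1.027111 = ¥85.15

¥85.15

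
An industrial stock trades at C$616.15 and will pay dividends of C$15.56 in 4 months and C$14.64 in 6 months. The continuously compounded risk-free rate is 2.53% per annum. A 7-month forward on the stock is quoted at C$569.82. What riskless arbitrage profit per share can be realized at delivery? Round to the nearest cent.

PV(dividends) I = 15.56·e^(−0.0253·4/12) + 14.64·e^(−0.0253·6/12) = 29.8853
Fair forward F* = (S − I)·e^(rT) = (616.15 − 29.8853)·e^0.014758 = 586.2647 × 1.014867 = 594.9807
Market C$569.82 < fair 594.9807: forward underpriced → reverse cash-and-carry (short the stock, invest proceeds at r, pay the dividends, go long the forward).
Profit at T = |F_mkt − F*| = |569.82 − 594.9807| = C$25.16 per share

C$25.16 per share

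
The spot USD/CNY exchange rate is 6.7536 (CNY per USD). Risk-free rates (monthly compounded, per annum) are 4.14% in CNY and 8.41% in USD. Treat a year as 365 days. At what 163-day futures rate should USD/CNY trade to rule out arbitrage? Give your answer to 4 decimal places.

By covered interest parity, F = S · (1+r_CNY/12)^(12T) / (1+r_USD/12)^(12T)
= 6.7536 × 1.018628 / 1.038135 = 6.7536 × 0.981210
F = 6.6267 CNY per USD

6.6267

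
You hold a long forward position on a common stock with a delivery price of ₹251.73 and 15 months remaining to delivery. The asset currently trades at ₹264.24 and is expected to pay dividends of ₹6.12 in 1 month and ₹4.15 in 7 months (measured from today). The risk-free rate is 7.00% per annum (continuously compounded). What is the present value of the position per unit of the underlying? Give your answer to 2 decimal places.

₹23.53

PV(remaining dividends) I = 6.12·e^(−0.0700·1/12) + 4.15·e^(−0.0700·7/12) = 10.0684
Current forward F = (S − I)·e^(rT) = (264.24 − 10.0684)·e^(0.0700·15/12) = 254.1716 × 1.091442 = 277.4136
Value (long) = (F − K)·e^(−rT) = (277.4136 − 251.73) × 0.916219 = 23.5318
Value = ₹23.53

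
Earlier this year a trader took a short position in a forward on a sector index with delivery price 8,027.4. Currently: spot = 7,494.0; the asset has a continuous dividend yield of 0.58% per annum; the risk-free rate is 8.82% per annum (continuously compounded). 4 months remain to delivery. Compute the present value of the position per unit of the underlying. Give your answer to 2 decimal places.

Current fair forward for the remaining 4 months: F = S·e^((r − q)·T), (r − q) = 0.0882 − 0.0058 = 0.0824
F = 7494.0 · e^(0.0824 × 4/12) = 7494.0 × 1.02784735 = 7702.6880
Value of long forward = (F − K)·e^(−rT) = (7702.6880 − 8027.4) · e^(−0.0882·4/12)
= -324.7120 × 0.97102798 = -315.30
Short position value = −(long value) = 315.30

315.30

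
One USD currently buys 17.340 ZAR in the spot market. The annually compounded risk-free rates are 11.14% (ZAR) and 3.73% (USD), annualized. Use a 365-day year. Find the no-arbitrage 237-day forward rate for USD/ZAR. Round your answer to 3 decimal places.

18.135

By covered interest parity, F = S · (1+r_ZAR)^T / (1+r_USD)^T
= 17.340 × 1.070987 / 1.024064 = 17.340 × 1.045820
F = 18.135 ZAR per USD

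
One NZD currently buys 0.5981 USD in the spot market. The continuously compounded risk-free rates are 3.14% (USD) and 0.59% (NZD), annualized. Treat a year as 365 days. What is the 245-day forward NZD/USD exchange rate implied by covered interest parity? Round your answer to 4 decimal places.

F = S·e^((r_USD − r_NZD)T) = 0.5981 · e^((0.0314 − 0.0059) × 245/365)
= 0.5981 · e^0.017116 = 0.5981 × 1.017263
F = 0.6084 USD per NZD

0.6084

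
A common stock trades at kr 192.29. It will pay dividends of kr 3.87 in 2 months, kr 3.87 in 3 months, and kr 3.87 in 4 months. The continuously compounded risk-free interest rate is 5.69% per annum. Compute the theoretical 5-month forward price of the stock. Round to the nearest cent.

kr 185.18

PV(dividends) I = 3.87·e^(−0.0569·2/12) + 3.87·e^(−0.0569·3/12) + 3.87·e^(−0.0569·4/12)
I = 3.8335 + 3.8153 + 3.7973 = 11.4461
F = (S − I)·e^(rT) = (192.29 − 11.4461) · e^(0.0569·5/12)
= 180.8439 · e^0.023708 = 180.8439 × 1.023991 = kr 185.18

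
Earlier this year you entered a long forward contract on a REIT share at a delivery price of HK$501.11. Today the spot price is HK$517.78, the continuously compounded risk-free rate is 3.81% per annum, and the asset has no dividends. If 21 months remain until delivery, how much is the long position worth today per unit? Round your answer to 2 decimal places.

Current fair forward for the remaining 21 months: F = S·e^(r·T), r = 0.0381
F = 517.78 · e^(0.0381 × 21/12) = 517.78 × 1.068948 = 553.4799
Value of long forward = (F − K)·e^(−rT) = (553.4799 − 501.11) · e^(−0.0381·21/12)
= 52.3699 × 0.935499 = 48.99

HK$48.99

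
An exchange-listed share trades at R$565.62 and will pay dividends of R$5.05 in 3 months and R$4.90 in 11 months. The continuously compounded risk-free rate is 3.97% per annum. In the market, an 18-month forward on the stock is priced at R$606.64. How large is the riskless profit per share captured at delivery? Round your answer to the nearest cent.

PV(dividends) I = 5.05·e^(−0.0397·3/12) + 4.90·e^(−0.0397·11/12) = 9.7250
Fair forward F* = (S − I)·e^(rT) = (565.62 − 9.7250)·e^0.059550 = 555.8950 × 1.061359 = 590.0042
Market R$606.64 > fair 590.0042: forward overpriced → cash-and-carry (borrow at r, buy the stock and collect the dividends, short the forward).
Profit at T = |F_mkt − F*| = |606.64 − 590.0042| = R$16.64 per share

R$16.64 per share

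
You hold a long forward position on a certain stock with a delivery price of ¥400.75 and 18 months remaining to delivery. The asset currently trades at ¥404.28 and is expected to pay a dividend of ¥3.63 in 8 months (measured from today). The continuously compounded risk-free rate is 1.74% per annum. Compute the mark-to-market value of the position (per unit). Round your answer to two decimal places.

¥10.27

PV(remaining dividends) I = 3.63·e^(−0.0174·8/12) = 3.5881
Current forward F = (S − I)·e^(rT) = (404.28 − 3.5881)·e^(0.0174·18/12) = 400.6919 × 1.026444 = 411.2878
Value (long) = (F − K)·e^(−rT) = (411.2878 − 400.75) × 0.974238 = 10.2663
Value = ¥10.27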